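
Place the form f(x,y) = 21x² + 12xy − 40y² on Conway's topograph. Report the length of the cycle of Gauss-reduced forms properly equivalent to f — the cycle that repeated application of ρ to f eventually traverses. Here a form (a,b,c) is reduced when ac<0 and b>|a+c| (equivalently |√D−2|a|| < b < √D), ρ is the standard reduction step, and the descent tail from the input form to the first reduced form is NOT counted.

D = 3504, ⌊√D⌋ = 59
descent: ρ → (-40,-12,21)
descent: ρ → (21,54,-7)  [lands on river]
river: ρ → (-7,58,5)
river: ρ → (5,52,-40)
river: ρ → (-40,28,17)
river: ρ → (17,40,-28)
river: ρ → (-28,16,29)
river: ρ → (29,42,-15)
river: ρ → (-15,48,20)
river: ρ → (20,32,-31)
river: ρ → (-31,30,21)
ρ-cycle length = 10 (tail of 2 descent steps not counted)

10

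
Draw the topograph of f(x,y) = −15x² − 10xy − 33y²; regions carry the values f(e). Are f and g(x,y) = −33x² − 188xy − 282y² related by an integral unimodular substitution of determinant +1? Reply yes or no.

D₁ = -1880, D₂ = -1880
f is negative-definite; reduce −f:
−f: reduced (well bottom): (15,10,33) with a≤c, −a<b≤a
flip sign back: reduced form of f is (-15,-10,-33)
g is negative-definite; reduce −g:
−g: translate: b→-10 (≡188 mod 66), so (33,188,282)→(33,-10,15)
−g: flip: (33,-10,15)→(15,10,33)
−g: reduced (well bottom): (15,10,33) with a≤c, −a<b≤a
flip sign back: reduced form of g is (-15,-10,-33)
reduced forms (-15, -10, -33) vs (-15, -10, -33) ⇒ equivalent

yes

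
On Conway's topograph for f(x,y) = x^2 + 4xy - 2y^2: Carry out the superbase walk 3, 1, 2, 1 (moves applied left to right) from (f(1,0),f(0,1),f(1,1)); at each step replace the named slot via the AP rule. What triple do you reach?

start (1,-2,3) = (f(1,0),f(0,1),f(1,1))
replace slot 3: 2·(1+(-2)) − 3 = -5 → (1,-2,-5)
replace slot 1: 2·((-2)+(-5)) − 1 = -15 → (-15,-2,-5)
replace slot 2: 2·((-15)+(-5)) − (-2) = -38 → (-15,-38,-5)
replace slot 1: 2·((-38)+(-5)) − (-15) = -71 → (-71,-38,-5)

-71,-38,-5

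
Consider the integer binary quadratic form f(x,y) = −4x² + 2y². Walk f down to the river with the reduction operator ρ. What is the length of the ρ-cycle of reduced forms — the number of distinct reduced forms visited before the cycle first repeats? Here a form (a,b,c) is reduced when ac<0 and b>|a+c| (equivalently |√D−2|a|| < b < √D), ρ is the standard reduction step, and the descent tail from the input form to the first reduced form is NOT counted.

D = 32, ⌊√D⌋ = 5
descent: ρ → (2,4,-2)  [lands on river]
river: ρ → (-2,4,2)
ρ-cycle length = 2 (tail of 1 descent step not counted)

2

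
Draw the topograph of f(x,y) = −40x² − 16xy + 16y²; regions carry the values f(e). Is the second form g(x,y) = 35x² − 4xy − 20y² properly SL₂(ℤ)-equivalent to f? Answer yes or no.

D₁ = 2816, D₂ = 2816
river cycle of f (length 2): (16, 48, -8), (-8, 48, 16)
river cycle of g (length 12): (-20, 44, 11), (11, 44, -20), (-20, 36, 19), (19, 40, -16), (-16, 24, 35), (35, 46, -5), (-5, 44, 44), (44, 44, -5), (-5, 46, 35), (35, 24, -16), … (2 more)
cycles differ ⇒ inequivalent

no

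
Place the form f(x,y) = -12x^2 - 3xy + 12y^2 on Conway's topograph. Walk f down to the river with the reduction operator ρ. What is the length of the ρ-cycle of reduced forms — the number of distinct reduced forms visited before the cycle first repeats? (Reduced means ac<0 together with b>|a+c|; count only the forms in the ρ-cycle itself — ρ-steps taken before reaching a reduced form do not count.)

D = 585, ⌊√D⌋ = 24
descent: ρ → (12,3,-12)  [lands on river]
river: ρ → (-12,21,3)
river: ρ → (3,21,-12)
river: ρ → (-12,3,12)
river: ρ → (12,21,-3)
river: ρ → (-3,21,12)
ρ-cycle length = 6 (tail of 1 descent step not counted)

6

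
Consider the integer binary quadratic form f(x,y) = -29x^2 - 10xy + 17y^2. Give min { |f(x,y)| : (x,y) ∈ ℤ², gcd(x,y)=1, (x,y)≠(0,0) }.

descent: ρ → (17,44,-2)  [lands on river]
river: ρ → (-2,44,17)
river: ρ → (17,24,-22)
river: ρ → (-22,20,19)
river: ρ → (19,18,-23)
river: ρ → (-23,28,14)
river: ρ → (14,28,-23)
river: ρ → (-23,18,19)
river: ρ → (19,20,-22)
river: ρ → (-22,24,17)
closes: descent 1, river 10
min |a| on river = 2

2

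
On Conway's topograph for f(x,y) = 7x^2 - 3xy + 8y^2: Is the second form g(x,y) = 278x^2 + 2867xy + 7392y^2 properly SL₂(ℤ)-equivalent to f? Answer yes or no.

D₁ = -215, D₂ = -215
f: reduced (well bottom): (7,-3,8) with a≤c, −a<b≤a
g: translate: b→87 (≡2867 mod 556), so (278,2867,7392)→(278,87,7)
g: flip: (278,87,7)→(7,-87,278)
g: translate: b→-3 (≡-87 mod 14), so (7,-87,278)→(7,-3,8)
g: reduced (well bottom): (7,-3,8) with a≤c, −a<b≤a
reduced forms (7, -3, 8) vs (7, -3, 8) ⇒ equivalent

yes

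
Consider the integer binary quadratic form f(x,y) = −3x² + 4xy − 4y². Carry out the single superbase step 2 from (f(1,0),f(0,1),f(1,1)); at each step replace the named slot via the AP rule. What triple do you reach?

start (-3,-4,-3) = (f(1,0),f(0,1),f(1,1))
replace slot 2: 2·((-3)+(-3)) − (-4) = -8 → (-3,-8,-3)

-3,-8,-3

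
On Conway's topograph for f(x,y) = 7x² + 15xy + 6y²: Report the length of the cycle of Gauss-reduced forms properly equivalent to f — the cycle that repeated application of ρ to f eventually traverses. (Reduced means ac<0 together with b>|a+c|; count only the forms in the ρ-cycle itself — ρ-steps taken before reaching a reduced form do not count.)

D = 57, ⌊√D⌋ = 7
descent: ρ → (6,-3,-2)
descent: ρ → (-2,7,1)  [lands on river]
river: ρ → (1,7,-2)
river: ρ → (-2,5,4)
river: ρ → (4,3,-3)
river: ρ → (-3,3,4)
river: ρ → (4,5,-2)
ρ-cycle length = 6 (tail of 2 descent steps not counted)

6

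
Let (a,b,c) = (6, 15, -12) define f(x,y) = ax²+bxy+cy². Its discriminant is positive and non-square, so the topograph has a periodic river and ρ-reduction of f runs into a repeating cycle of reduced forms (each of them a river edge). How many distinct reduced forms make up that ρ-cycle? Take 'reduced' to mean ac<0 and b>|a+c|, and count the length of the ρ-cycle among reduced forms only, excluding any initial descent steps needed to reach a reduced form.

D = 513, ⌊√D⌋ = 22
river: ρ → (-12,9,9)
river: ρ → (9,9,-12)
river: ρ → (-12,15,6)
river: ρ → (6,21,-3)
river: ρ → (-3,21,6)
river: ρ → (6,15,-12)
ρ-cycle length = 6 (tail of 0 descent steps not counted)

6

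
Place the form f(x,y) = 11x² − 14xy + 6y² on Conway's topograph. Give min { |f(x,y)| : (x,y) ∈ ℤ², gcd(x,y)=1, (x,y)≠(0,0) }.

translate: b→8 (≡-14 mod 22), so (11,-14,6)→(11,8,3)
flip: (11,8,3)→(3,-8,11)
translate: b→-2 (≡-8 mod 6), so (3,-8,11)→(3,-2,6)
reduced (well bottom): (3,-2,6) with a≤c, −a<b≤a
well minimum = a = 3

3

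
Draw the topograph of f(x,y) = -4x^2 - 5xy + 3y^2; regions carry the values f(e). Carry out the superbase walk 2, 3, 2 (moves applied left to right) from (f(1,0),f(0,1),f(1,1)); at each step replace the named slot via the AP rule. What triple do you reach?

start (-4,3,-6) = (f(1,0),f(0,1),f(1,1))
replace slot 2: 2·((-4)+(-6)) − 3 = -23 → (-4,-23,-6)
replace slot 3: 2·((-4)+(-23)) − (-6) = -48 → (-4,-23,-48)
replace slot 2: 2·((-4)+(-48)) − (-23) = -81 → (-4,-81,-48)

-4,-81,-48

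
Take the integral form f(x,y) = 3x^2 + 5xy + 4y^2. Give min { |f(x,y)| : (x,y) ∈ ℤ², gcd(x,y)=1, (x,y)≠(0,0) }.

translate: b→-1 (≡5 mod 6), so (3,5,4)→(3,-1,2)
flip: (3,-1,2)→(2,1,3)
reduced (well bottom): (2,1,3) with a≤c, −a<b≤a
well minimum = a = 2

2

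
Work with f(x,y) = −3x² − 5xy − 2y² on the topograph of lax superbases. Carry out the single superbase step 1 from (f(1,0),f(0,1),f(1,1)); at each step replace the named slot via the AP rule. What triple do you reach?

start (-3,-2,-10) = (f(1,0),f(0,1),f(1,1))
replace slot 1: 2·((-2)+(-10)) − (-3) = -21 → (-21,-2,-10)

-21,-2,-10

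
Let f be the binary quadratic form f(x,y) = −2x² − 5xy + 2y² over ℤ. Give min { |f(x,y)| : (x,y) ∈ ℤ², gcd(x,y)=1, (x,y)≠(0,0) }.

descent: ρ → (2,5,-2)  [lands on river]
river: ρ → (-2,3,4)
river: ρ → (4,5,-1)
river: ρ → (-1,5,4)
river: ρ → (4,3,-2)
river: ρ → (-2,5,2)
river: ρ → (2,3,-4)
river: ρ → (-4,5,1)
river: ρ → (1,5,-4)
river: ρ → (-4,3,2)
closes: descent 1, river 10
min |a| on river = 1

1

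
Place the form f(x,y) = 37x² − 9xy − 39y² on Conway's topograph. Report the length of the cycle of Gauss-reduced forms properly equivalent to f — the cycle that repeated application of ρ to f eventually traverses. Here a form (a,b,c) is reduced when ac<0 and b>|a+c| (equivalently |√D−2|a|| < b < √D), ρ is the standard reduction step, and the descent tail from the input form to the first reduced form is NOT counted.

D = 5853, ⌊√D⌋ = 76
descent: ρ → (-39,9,37)  [lands on river]
river: ρ → (37,65,-11)
river: ρ → (-11,67,31)
river: ρ → (31,57,-21)
river: ρ → (-21,69,13)
river: ρ → (13,61,-41)
river: ρ → (-41,21,33)
river: ρ → (33,45,-29)
river: ρ → (-29,71,7)
river: ρ → (7,69,-39)
ρ-cycle length = 10 (tail of 1 descent step not counted)

10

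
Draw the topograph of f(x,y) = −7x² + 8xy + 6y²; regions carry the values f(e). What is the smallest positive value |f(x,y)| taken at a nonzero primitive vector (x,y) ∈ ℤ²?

river: ρ → (6,4,-9)
river: ρ → (-9,14,1)
river: ρ → (1,14,-9)
river: ρ → (-9,4,6)
river: ρ → (6,8,-7)
river: ρ → (-7,6,7)
river: ρ → (7,8,-6)
river: ρ → (-6,4,9)
river: ρ → (9,14,-1)
river: ρ → (-1,14,9)
river: ρ → (9,4,-6)
river: ρ → (-6,8,7)
river: ρ → (7,6,-7)
river: ρ → (-7,8,6)
closes: descent 0, river 14
min |a| on river = 1

1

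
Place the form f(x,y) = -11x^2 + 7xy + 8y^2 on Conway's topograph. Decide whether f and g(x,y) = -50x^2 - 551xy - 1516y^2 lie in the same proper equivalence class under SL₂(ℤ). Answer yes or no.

D₁ = 401, D₂ = 401
river cycle of f (length 10): (8, 9, -10), (-10, 11, 7), (7, 17, -4), (-4, 15, 11), (11, 7, -8), (-8, 9, 10), (10, 11, -7), (-7, 17, 4), (4, 15, -11), (-11, 7, 8)
river cycle of g (length 10): (-10, 11, 7), (7, 17, -4), (-4, 15, 11), (11, 7, -8), (-8, 9, 10), (10, 11, -7), (-7, 17, 4), (4, 15, -11), (-11, 7, 8), (8, 9, -10)
cycles coincide ⇒ equivalent

yes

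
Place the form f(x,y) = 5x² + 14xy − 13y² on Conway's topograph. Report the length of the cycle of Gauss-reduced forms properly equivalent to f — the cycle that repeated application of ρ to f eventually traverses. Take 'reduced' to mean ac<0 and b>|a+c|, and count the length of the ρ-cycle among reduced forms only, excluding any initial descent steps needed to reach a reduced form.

D = 456, ⌊√D⌋ = 21
river: ρ → (-13,12,6)
river: ρ → (6,12,-13)
river: ρ → (-13,14,5)
river: ρ → (5,16,-10)
river: ρ → (-10,4,11)
river: ρ → (11,18,-3)
river: ρ → (-3,18,11)
river: ρ → (11,4,-10)
river: ρ → (-10,16,5)
river: ρ → (5,14,-13)
ρ-cycle length = 10 (tail of 0 descent steps not counted)

10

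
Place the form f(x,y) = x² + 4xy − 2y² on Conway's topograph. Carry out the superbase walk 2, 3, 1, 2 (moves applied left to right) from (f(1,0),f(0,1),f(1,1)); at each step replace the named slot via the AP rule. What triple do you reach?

start (1,-2,3) = (f(1,0),f(0,1),f(1,1))
replace slot 2: 2·(1+3) − (-2) = 10 → (1,10,3)
replace slot 3: 2·(1+10) − 3 = 19 → (1,10,19)
replace slot 1: 2·(10+19) − 1 = 57 → (57,10,19)
replace slot 2: 2·(57+19) − 10 = 142 → (57,142,19)

57,142,19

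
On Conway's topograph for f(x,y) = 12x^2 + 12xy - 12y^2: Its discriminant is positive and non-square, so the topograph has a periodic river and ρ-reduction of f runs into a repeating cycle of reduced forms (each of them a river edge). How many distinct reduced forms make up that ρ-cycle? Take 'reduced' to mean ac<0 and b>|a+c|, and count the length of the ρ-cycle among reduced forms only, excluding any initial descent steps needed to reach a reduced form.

D = 720, ⌊√D⌋ = 26
river: ρ → (-12,12,12)
river: ρ → (12,12,-12)
ρ-cycle length = 2 (tail of 0 descent steps not counted)

2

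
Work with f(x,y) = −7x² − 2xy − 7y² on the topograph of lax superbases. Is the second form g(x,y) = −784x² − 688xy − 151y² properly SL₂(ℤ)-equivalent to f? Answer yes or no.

D₁ = -192, D₂ = -192
f is negative-definite; reduce −f:
−f: reduced (well bottom): (7,2,7) with a≤c, −a<b≤a
flip sign back: reduced form of f is (-7,-2,-7)
g is negative-definite; reduce −g:
−g: flip: (784,688,151)→(151,-688,784)
−g: translate: b→-84 (≡-688 mod 302), so (151,-688,784)→(151,-84,12)
−g: flip: (151,-84,12)→(12,84,151)
−g: translate: b→12 (≡84 mod 24), so (12,84,151)→(12,12,7)
−g: flip: (12,12,7)→(7,-12,12)
−g: translate: b→2 (≡-12 mod 14), so (7,-12,12)→(7,2,7)
−g: reduced (well bottom): (7,2,7) with a≤c, −a<b≤a
flip sign back: reduced form of g is (-7,-2,-7)
reduced forms (-7, -2, -7) vs (-7, -2, -7) ⇒ equivalent

yes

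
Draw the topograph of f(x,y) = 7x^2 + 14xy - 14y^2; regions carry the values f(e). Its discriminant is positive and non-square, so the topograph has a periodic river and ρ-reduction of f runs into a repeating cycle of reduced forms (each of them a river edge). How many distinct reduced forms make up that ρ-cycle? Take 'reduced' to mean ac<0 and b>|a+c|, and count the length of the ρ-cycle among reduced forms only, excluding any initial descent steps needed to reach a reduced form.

D = 588, ⌊√D⌋ = 24
river: ρ → (-14,14,7)
river: ρ → (7,14,-14)
ρ-cycle length = 2 (tail of 0 descent steps not counted)

2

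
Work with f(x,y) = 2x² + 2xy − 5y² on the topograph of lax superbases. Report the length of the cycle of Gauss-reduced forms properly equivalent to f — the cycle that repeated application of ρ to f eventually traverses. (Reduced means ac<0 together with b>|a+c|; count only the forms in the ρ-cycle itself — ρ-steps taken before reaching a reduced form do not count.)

D = 44, ⌊√D⌋ = 6
descent: ρ → (-5,-2,2)
descent: ρ → (2,6,-1)  [lands on river]
river: ρ → (-1,6,2)
ρ-cycle length = 2 (tail of 2 descent steps not counted)

2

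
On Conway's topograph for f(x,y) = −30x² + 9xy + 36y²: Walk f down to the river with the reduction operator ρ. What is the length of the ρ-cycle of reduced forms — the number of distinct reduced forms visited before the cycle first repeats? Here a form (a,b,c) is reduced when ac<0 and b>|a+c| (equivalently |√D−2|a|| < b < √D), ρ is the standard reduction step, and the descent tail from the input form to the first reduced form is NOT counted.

D = 4401, ⌊√D⌋ = 66
river: ρ → (36,63,-3)
river: ρ → (-3,63,36)
river: ρ → (36,9,-30)
river: ρ → (-30,51,15)
river: ρ → (15,39,-48)
river: ρ → (-48,57,6)
river: ρ → (6,63,-18)
river: ρ → (-18,45,33)
river: ρ → (33,21,-30)
river: ρ → (-30,39,24)
river: ρ → (24,57,-12)
river: ρ → (-12,63,9)
river: ρ → (9,63,-12)
river: ρ → (-12,57,24)
river: ρ → (24,39,-30)
river: ρ → (-30,21,33)
river: ρ → (33,45,-18)
river: ρ → (-18,63,6)
river: ρ → (6,57,-48)
river: ρ → (-48,39,15)
river: ρ → (15,51,-30)
river: ρ → (-30,9,36)
ρ-cycle length = 22 (tail of 0 descent steps not counted)

22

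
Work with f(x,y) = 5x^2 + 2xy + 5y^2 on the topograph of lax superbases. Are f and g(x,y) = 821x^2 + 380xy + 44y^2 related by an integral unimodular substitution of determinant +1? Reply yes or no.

D₁ = -96, D₂ = -96
f: reduced (well bottom): (5,2,5) with a≤c, −a<b≤a
g: flip: (821,380,44)→(44,-380,821)
g: translate: b→-28 (≡-380 mod 88), so (44,-380,821)→(44,-28,5)
g: flip: (44,-28,5)→(5,28,44)
g: translate: b→-2 (≡28 mod 10), so (5,28,44)→(5,-2,5)
g: flip: (5,-2,5)→(5,2,5)
g: reduced (well bottom): (5,2,5) with a≤c, −a<b≤a
reduced forms (5, 2, 5) vs (5, 2, 5) ⇒ equivalent

yes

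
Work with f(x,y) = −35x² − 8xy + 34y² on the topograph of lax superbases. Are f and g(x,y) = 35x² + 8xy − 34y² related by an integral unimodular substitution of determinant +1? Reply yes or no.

D₁ = 4824, D₂ = 4824
river cycle of f (length 12): (34, 8, -35), (-35, 62, 7), (7, 64, -26), (-26, 40, 31), (31, 22, -35), (-35, 48, 18), (18, 60, -17), (-17, 42, 45), (45, 48, -14), (-14, 64, 13), … (2 more)
river cycle of g (length 12): (-34, 60, 9), (9, 66, -13), (-13, 64, 14), (14, 48, -45), (-45, 42, 17), (17, 60, -18), (-18, 48, 35), (35, 22, -31), (-31, 40, 26), (26, 64, -7), … (2 more)
cycles differ ⇒ inequivalent

no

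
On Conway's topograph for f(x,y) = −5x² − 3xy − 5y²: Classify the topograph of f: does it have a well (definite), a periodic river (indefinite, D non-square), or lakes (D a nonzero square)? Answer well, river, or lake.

D = b²−4ac = (-3)² − 4·(-5)·(-5) = -91
D < 0 ⇒ definite ⇒ every region one sign ⇒ single well

well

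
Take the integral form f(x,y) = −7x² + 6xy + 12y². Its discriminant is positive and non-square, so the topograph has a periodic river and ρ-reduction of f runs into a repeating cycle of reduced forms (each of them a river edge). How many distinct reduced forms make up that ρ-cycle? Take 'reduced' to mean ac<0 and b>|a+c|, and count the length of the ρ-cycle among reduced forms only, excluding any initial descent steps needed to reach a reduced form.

D = 372, ⌊√D⌋ = 19
river: ρ → (12,18,-1)
river: ρ → (-1,18,12)
river: ρ → (12,6,-7)
river: ρ → (-7,8,11)
river: ρ → (11,14,-4)
river: ρ → (-4,18,3)
river: ρ → (3,18,-4)
river: ρ → (-4,14,11)
river: ρ → (11,8,-7)
river: ρ → (-7,6,12)
ρ-cycle length = 10 (tail of 0 descent steps not counted)

10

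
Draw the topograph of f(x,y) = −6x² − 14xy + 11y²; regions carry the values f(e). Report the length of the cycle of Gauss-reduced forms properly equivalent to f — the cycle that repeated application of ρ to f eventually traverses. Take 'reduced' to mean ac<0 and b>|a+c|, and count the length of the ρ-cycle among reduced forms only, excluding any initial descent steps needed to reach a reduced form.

D = 460, ⌊√D⌋ = 21
descent: ρ → (11,14,-6)  [lands on river]
river: ρ → (-6,10,15)
river: ρ → (15,20,-1)
river: ρ → (-1,20,15)
river: ρ → (15,10,-6)
river: ρ → (-6,14,11)
river: ρ → (11,8,-9)
river: ρ → (-9,10,10)
river: ρ → (10,10,-9)
river: ρ → (-9,8,11)
ρ-cycle length = 10 (tail of 1 descent step not counted)

10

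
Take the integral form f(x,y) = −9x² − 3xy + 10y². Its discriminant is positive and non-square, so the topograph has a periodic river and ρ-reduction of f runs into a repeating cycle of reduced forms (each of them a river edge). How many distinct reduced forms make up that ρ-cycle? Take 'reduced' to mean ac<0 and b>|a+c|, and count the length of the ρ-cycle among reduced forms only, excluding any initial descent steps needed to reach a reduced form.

D = 369, ⌊√D⌋ = 19
descent: ρ → (10,3,-9)  [lands on river]
river: ρ → (-9,15,4)
river: ρ → (4,17,-5)
river: ρ → (-5,13,10)
river: ρ → (10,7,-8)
river: ρ → (-8,9,9)
river: ρ → (9,9,-8)
river: ρ → (-8,7,10)
river: ρ → (10,13,-5)
river: ρ → (-5,17,4)
river: ρ → (4,15,-9)
river: ρ → (-9,3,10)
river: ρ → (10,17,-2)
river: ρ → (-2,19,1)
river: ρ → (1,19,-2)
river: ρ → (-2,17,10)
ρ-cycle length = 16 (tail of 1 descent step not counted)

16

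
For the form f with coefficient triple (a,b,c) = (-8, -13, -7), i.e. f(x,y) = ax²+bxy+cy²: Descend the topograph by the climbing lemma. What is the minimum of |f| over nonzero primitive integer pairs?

translate: b→-3 (≡13 mod 16), so (8,13,7)→(8,-3,2)
flip: (8,-3,2)→(2,3,8)
translate: b→-1 (≡3 mod 4), so (2,3,8)→(2,-1,7)
reduced (well bottom): (2,-1,7) with a≤c, −a<b≤a
well minimum |f| = |-2| = 2 (negative-definite)

2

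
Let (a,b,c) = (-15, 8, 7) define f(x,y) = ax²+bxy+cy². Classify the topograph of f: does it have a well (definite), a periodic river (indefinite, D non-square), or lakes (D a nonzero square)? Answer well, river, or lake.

D = b²−4ac = 8² − 4·(-15)·7 = 484
D = 22² is a perfect square ⇒ form factors over ℤ ⇒ lakes

lake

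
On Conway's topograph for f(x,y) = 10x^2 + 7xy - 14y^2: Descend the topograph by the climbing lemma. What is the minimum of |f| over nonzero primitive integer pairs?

river: ρ → (-14,21,3)
river: ρ → (3,21,-14)
river: ρ → (-14,7,10)
river: ρ → (10,13,-11)
river: ρ → (-11,9,12)
river: ρ → (12,15,-8)
river: ρ → (-8,17,10)
river: ρ → (10,23,-2)
river: ρ → (-2,21,21)
river: ρ → (21,21,-2)
river: ρ → (-2,23,10)
river: ρ → (10,17,-8)
river: ρ → (-8,15,12)
river: ρ → (12,9,-11)
river: ρ → (-11,13,10)
river: ρ → (10,7,-14)
closes: descent 0, river 16
min |a| on river = 2

2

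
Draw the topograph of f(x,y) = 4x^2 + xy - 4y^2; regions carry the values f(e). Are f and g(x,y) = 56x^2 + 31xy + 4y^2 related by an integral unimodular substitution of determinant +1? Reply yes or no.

D₁ = 65, D₂ = 65
river cycle of f (length 6): (-4, 7, 1), (1, 7, -4), (-4, 1, 4), (4, 7, -1), (-1, 7, 4), (4, 1, -4)
river cycle of g (length 6): (4, 1, -4), (-4, 7, 1), (1, 7, -4), (-4, 1, 4), (4, 7, -1), (-1, 7, 4)
cycles coincide ⇒ equivalent

yes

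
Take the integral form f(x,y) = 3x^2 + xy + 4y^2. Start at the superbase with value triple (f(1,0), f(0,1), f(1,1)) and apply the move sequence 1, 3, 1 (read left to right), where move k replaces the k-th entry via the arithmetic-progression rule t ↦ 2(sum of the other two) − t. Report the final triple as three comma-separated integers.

start (3,4,8) = (f(1,0),f(0,1),f(1,1))
replace slot 1: 2·(4+8) − 3 = 21 → (21,4,8)
replace slot 3: 2·(21+4) − 8 = 42 → (21,4,42)
replace slot 1: 2·(4+42) − 21 = 71 → (71,4,42)

71,4,42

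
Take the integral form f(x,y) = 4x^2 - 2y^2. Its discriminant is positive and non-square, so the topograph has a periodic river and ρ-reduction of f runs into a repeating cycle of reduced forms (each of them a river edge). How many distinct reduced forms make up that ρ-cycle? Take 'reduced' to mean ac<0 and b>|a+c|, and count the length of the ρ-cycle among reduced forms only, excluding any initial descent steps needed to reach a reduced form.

D = 32, ⌊√D⌋ = 5
descent: ρ → (-2,4,2)  [lands on river]
river: ρ → (2,4,-2)
ρ-cycle length = 2 (tail of 1 descent step not counted)

2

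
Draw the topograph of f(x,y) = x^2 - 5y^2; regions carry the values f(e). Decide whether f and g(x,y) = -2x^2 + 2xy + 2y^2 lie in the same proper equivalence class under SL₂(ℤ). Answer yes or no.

D₁ = 20, D₂ = 20
river cycle of f (length 2): (1, 4, -1), (-1, 4, 1)
river cycle of g (length 2): (2, 2, -2), (-2, 2, 2)
cycles differ ⇒ inequivalent

no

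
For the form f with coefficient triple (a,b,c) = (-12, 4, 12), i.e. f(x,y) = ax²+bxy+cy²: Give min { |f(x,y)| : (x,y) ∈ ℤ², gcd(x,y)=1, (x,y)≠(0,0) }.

river: ρ → (12,20,-4)
river: ρ → (-4,20,12)
river: ρ → (12,4,-12)
river: ρ → (-12,20,4)
river: ρ → (4,20,-12)
river: ρ → (-12,4,12)
closes: descent 0, river 6
min |a| on river = 4

4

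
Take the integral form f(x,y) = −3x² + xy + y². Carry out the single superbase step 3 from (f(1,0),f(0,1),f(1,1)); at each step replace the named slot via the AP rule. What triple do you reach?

start (-3,1,-1) = (f(1,0),f(0,1),f(1,1))
replace slot 3: 2·((-3)+1) − (-1) = -3 → (-3,1,-3)

-3,1,-3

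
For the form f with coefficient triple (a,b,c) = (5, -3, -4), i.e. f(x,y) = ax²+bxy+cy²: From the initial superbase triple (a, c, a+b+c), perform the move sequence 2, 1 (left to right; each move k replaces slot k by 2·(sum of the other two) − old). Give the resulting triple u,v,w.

start (5,-4,-2) = (f(1,0),f(0,1),f(1,1))
replace slot 2: 2·(5+(-2)) − (-4) = 10 → (5,10,-2)
replace slot 1: 2·(10+(-2)) − 5 = 11 → (11,10,-2)

11,10,-2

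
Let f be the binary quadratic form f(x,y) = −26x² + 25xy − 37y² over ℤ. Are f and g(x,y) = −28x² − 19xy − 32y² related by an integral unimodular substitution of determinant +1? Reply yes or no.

D₁ = -3223, D₂ = -3223
f is negative-definite; reduce −f:
−f: reduced (well bottom): (26,-25,37) with a≤c, −a<b≤a
flip sign back: reduced form of f is (-26,25,-37)
g is negative-definite; reduce −g:
−g: reduced (well bottom): (28,19,32) with a≤c, −a<b≤a
flip sign back: reduced form of g is (-28,-19,-32)
reduced forms (-26, 25, -37) vs (-28, -19, -32) ⇒ inequivalent

no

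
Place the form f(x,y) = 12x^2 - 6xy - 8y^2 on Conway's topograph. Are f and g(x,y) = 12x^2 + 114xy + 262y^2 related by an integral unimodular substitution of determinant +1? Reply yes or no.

D₁ = 420, D₂ = 420
river cycle of f (length 6): (-8, 6, 12), (12, 18, -2), (-2, 18, 12), (12, 6, -8), (-8, 10, 10), (10, 10, -8)
river cycle of g (length 6): (12, 18, -2), (-2, 18, 12), (12, 6, -8), (-8, 10, 10), (10, 10, -8), (-8, 6, 12)
cycles coincide ⇒ equivalent

yes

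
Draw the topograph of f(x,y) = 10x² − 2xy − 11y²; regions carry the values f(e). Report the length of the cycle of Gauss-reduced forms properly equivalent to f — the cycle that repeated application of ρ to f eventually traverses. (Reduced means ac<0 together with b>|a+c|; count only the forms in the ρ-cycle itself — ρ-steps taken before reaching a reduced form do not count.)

D = 444, ⌊√D⌋ = 21
descent: ρ → (-11,2,10)  [lands on river]
river: ρ → (10,18,-3)
river: ρ → (-3,18,10)
river: ρ → (10,2,-11)
river: ρ → (-11,20,1)
river: ρ → (1,20,-11)
ρ-cycle length = 6 (tail of 1 descent step not counted)

6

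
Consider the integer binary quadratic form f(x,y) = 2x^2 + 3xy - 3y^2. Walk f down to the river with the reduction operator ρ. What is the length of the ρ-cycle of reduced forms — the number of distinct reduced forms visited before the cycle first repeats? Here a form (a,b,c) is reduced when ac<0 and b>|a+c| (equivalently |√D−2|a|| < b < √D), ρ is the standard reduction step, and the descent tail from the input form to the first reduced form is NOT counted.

D = 33, ⌊√D⌋ = 5
river: ρ → (-3,3,2)
river: ρ → (2,5,-1)
river: ρ → (-1,5,2)
river: ρ → (2,3,-3)
ρ-cycle length = 4 (tail of 0 descent steps not counted)

4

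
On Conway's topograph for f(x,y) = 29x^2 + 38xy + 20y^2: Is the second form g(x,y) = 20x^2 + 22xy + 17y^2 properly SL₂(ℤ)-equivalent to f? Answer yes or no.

D₁ = -876, D₂ = -876
f: translate: b→-20 (≡38 mod 58), so (29,38,20)→(29,-20,11)
f: flip: (29,-20,11)→(11,20,29)
f: translate: b→-2 (≡20 mod 22), so (11,20,29)→(11,-2,20)
f: reduced (well bottom): (11,-2,20) with a≤c, −a<b≤a
g: translate: b→-18 (≡22 mod 40), so (20,22,17)→(20,-18,15)
g: flip: (20,-18,15)→(15,18,20)
g: translate: b→-12 (≡18 mod 30), so (15,18,20)→(15,-12,17)
g: reduced (well bottom): (15,-12,17) with a≤c, −a<b≤a
reduced forms (11, -2, 20) vs (15, -12, 17) ⇒ inequivalent

no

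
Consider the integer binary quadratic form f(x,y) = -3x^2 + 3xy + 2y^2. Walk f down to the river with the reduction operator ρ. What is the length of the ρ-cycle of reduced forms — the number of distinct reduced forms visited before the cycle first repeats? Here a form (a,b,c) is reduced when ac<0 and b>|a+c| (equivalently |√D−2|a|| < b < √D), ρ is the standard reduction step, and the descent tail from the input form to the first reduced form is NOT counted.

D = 33, ⌊√D⌋ = 5
river: ρ → (2,5,-1)
river: ρ → (-1,5,2)
river: ρ → (2,3,-3)
river: ρ → (-3,3,2)
ρ-cycle length = 4 (tail of 0 descent steps not counted)

4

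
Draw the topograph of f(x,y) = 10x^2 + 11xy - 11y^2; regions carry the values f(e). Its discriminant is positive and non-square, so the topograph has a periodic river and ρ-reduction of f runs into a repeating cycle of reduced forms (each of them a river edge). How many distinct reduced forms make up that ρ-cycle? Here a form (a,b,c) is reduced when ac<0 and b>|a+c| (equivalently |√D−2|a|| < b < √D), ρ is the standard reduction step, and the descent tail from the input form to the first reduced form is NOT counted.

D = 561, ⌊√D⌋ = 23
river: ρ → (-11,11,10)
river: ρ → (10,9,-12)
river: ρ → (-12,15,7)
river: ρ → (7,13,-14)
river: ρ → (-14,15,6)
river: ρ → (6,21,-5)
river: ρ → (-5,19,10)
river: ρ → (10,21,-3)
river: ρ → (-3,21,10)
river: ρ → (10,19,-5)
river: ρ → (-5,21,6)
river: ρ → (6,15,-14)
river: ρ → (-14,13,7)
river: ρ → (7,15,-12)
river: ρ → (-12,9,10)
river: ρ → (10,11,-11)
ρ-cycle length = 16 (tail of 0 descent steps not counted)

16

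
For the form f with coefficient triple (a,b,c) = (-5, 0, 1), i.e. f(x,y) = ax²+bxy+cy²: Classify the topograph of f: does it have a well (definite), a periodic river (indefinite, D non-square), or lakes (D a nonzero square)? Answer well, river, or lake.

D = b²−4ac = 0² − 4·(-5)·1 = 20
D > 0 non-square ⇒ indefinite ⇒ periodic river

river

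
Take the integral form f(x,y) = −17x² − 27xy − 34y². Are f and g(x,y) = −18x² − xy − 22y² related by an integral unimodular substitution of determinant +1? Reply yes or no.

D₁ = -1583, D₂ = -1583
f is negative-definite; reduce −f:
−f: translate: b→-7 (≡27 mod 34), so (17,27,34)→(17,-7,24)
−f: reduced (well bottom): (17,-7,24) with a≤c, −a<b≤a
flip sign back: reduced form of f is (-17,7,-24)
g is negative-definite; reduce −g:
−g: reduced (well bottom): (18,1,22) with a≤c, −a<b≤a
flip sign back: reduced form of g is (-18,-1,-22)
reduced forms (-17, 7, -24) vs (-18, -1, -22) ⇒ inequivalent

no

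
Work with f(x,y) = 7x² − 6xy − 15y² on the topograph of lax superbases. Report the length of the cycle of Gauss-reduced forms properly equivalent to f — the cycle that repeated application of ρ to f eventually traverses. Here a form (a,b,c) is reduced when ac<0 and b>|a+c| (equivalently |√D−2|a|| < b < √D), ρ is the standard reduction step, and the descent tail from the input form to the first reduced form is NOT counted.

D = 456, ⌊√D⌋ = 21
descent: ρ → (-15,6,7)
descent: ρ → (7,8,-14)  [lands on river]
river: ρ → (-14,20,1)
river: ρ → (1,20,-14)
river: ρ → (-14,8,7)
river: ρ → (7,20,-2)
river: ρ → (-2,20,7)
ρ-cycle length = 6 (tail of 2 descent steps not counted)

6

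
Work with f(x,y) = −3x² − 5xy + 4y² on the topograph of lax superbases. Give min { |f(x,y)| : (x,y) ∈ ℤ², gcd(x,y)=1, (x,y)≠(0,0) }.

descent: ρ → (4,5,-3)  [lands on river]
river: ρ → (-3,7,2)
river: ρ → (2,5,-6)
river: ρ → (-6,7,1)
river: ρ → (1,7,-6)
river: ρ → (-6,5,2)
river: ρ → (2,7,-3)
river: ρ → (-3,5,4)
river: ρ → (4,3,-4)
river: ρ → (-4,5,3)
river: ρ → (3,7,-2)
river: ρ → (-2,5,6)
river: ρ → (6,7,-1)
river: ρ → (-1,7,6)
river: ρ → (6,5,-2)
river: ρ → (-2,7,3)
river: ρ → (3,5,-4)
river: ρ → (-4,3,4)
closes: descent 1, river 18
min |a| on river = 1

1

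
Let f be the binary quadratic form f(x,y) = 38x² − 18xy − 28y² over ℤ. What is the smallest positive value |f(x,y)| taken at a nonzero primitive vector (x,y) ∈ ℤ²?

descent: ρ → (-28,18,38)  [lands on river]
river: ρ → (38,58,-8)
river: ρ → (-8,54,52)
river: ρ → (52,50,-10)
river: ρ → (-10,50,52)
river: ρ → (52,54,-8)
river: ρ → (-8,58,38)
river: ρ → (38,18,-28)
river: ρ → (-28,38,28)
river: ρ → (28,18,-38)
river: ρ → (-38,58,8)
river: ρ → (8,54,-52)
river: ρ → (-52,50,10)
river: ρ → (10,50,-52)
river: ρ → (-52,54,8)
river: ρ → (8,58,-38)
river: ρ → (-38,18,28)
river: ρ → (28,38,-28)
closes: descent 1, river 18
min |a| on river = 8

8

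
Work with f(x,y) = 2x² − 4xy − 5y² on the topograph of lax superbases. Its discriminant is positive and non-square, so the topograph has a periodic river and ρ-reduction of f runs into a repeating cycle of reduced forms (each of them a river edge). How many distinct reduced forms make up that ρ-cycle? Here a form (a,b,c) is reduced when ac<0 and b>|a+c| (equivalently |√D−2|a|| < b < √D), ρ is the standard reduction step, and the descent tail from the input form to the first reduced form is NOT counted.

D = 56, ⌊√D⌋ = 7
descent: ρ → (-5,4,2)  [lands on river]
river: ρ → (2,4,-5)
river: ρ → (-5,6,1)
river: ρ → (1,6,-5)
ρ-cycle length = 4 (tail of 1 descent step not counted)

4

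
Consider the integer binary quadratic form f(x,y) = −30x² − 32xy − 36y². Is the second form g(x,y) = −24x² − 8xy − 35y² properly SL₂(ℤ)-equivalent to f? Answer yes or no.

D₁ = -3296, D₂ = -3296
f is negative-definite; reduce −f:
−f: translate: b→-28 (≡32 mod 60), so (30,32,36)→(30,-28,34)
−f: reduced (well bottom): (30,-28,34) with a≤c, −a<b≤a
flip sign back: reduced form of f is (-30,28,-34)
g is negative-definite; reduce −g:
−g: reduced (well bottom): (24,8,35) with a≤c, −a<b≤a
flip sign back: reduced form of g is (-24,-8,-35)
reduced forms (-30, 28, -34) vs (-24, -8, -35) ⇒ inequivalent

no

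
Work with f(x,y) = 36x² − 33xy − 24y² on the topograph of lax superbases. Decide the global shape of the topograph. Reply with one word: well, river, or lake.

D = b²−4ac = (-33)² − 4·36·(-24) = 4545
D > 0 non-square ⇒ indefinite ⇒ periodic river

river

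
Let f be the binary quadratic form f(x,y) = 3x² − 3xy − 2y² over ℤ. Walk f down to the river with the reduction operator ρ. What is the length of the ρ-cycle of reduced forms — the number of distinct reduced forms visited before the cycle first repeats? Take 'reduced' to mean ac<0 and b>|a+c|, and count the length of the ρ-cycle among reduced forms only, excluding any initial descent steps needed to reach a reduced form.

D = 33, ⌊√D⌋ = 5
descent: ρ → (-2,3,3)  [lands on river]
river: ρ → (3,3,-2)
river: ρ → (-2,5,1)
river: ρ → (1,5,-2)
ρ-cycle length = 4 (tail of 1 descent step not counted)

4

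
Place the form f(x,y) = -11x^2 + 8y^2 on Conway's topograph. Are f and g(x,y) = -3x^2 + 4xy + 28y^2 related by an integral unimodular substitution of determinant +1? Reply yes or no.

D₁ = 352, D₂ = 352
river cycle of f (length 6): (8, 16, -3), (-3, 14, 13), (13, 12, -4), (-4, 12, 13), (13, 14, -3), (-3, 16, 8)
river cycle of g (length 6): (-3, 16, 8), (8, 16, -3), (-3, 14, 13), (13, 12, -4), (-4, 12, 13), (13, 14, -3)
cycles coincide ⇒ equivalent

yes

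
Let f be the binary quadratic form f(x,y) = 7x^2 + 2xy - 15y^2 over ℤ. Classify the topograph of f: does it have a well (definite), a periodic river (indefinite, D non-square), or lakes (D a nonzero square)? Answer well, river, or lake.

D = b²−4ac = 2² − 4·7·(-15) = 424
D > 0 non-square ⇒ indefinite ⇒ periodic river

river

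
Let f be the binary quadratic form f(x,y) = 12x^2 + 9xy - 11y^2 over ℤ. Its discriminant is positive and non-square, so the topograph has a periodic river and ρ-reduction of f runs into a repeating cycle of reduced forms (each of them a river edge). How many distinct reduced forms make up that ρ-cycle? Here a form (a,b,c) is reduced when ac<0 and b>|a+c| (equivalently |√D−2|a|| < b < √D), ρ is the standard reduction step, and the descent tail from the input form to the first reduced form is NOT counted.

D = 609, ⌊√D⌋ = 24
river: ρ → (-11,13,10)
river: ρ → (10,7,-14)
river: ρ → (-14,21,3)
river: ρ → (3,21,-14)
river: ρ → (-14,7,10)
river: ρ → (10,13,-11)
river: ρ → (-11,9,12)
river: ρ → (12,15,-8)
river: ρ → (-8,17,10)
river: ρ → (10,23,-2)
river: ρ → (-2,21,21)
river: ρ → (21,21,-2)
river: ρ → (-2,23,10)
river: ρ → (10,17,-8)
river: ρ → (-8,15,12)
river: ρ → (12,9,-11)
ρ-cycle length = 16 (tail of 0 descent steps not counted)

16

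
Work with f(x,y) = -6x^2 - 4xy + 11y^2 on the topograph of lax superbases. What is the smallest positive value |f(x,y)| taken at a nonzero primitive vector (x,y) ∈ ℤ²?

descent: ρ → (11,4,-6)
descent: ρ → (-6,8,9)  [lands on river]
river: ρ → (9,10,-5)
river: ρ → (-5,10,9)
river: ρ → (9,8,-6)
river: ρ → (-6,16,1)
river: ρ → (1,16,-6)
closes: descent 2, river 6
min |a| on river = 1

1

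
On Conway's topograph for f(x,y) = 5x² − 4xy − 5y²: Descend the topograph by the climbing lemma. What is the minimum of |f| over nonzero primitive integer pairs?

descent: ρ → (-5,4,5)  [lands on river]
river: ρ → (5,6,-4)
river: ρ → (-4,10,1)
river: ρ → (1,10,-4)
river: ρ → (-4,6,5)
river: ρ → (5,4,-5)
river: ρ → (-5,6,4)
river: ρ → (4,10,-1)
river: ρ → (-1,10,4)
river: ρ → (4,6,-5)
closes: descent 1, river 10
min |a| on river = 1

1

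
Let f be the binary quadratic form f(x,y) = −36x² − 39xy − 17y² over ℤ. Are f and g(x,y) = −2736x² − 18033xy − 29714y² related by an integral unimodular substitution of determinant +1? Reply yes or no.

D₁ = -927, D₂ = -927
f is negative-definite; reduce −f:
−f: translate: b→-33 (≡39 mod 72), so (36,39,17)→(36,-33,14)
−f: flip: (36,-33,14)→(14,33,36)
−f: translate: b→5 (≡33 mod 28), so (14,33,36)→(14,5,17)
−f: reduced (well bottom): (14,5,17) with a≤c, −a<b≤a
flip sign back: reduced form of f is (-14,-5,-17)
g is negative-definite; reduce −g:
−g: translate: b→1617 (≡18033 mod 5472), so (2736,18033,29714)→(2736,1617,239)
−g: flip: (2736,1617,239)→(239,-1617,2736)
−g: translate: b→-183 (≡-1617 mod 478), so (239,-1617,2736)→(239,-183,36)
−g: flip: (239,-183,36)→(36,183,239)
−g: translate: b→-33 (≡183 mod 72), so (36,183,239)→(36,-33,14)
−g: flip: (36,-33,14)→(14,33,36)
−g: translate: b→5 (≡33 mod 28), so (14,33,36)→(14,5,17)
−g: reduced (well bottom): (14,5,17) with a≤c, −a<b≤a
flip sign back: reduced form of g is (-14,-5,-17)
reduced forms (-14, -5, -17) vs (-14, -5, -17) ⇒ equivalent

yes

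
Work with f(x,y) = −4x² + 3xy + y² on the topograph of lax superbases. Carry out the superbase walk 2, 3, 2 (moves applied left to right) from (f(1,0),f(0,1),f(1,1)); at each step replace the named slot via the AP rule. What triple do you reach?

start (-4,1,0) = (f(1,0),f(0,1),f(1,1))
replace slot 2: 2·((-4)+0) − 1 = -9 → (-4,-9,0)
replace slot 3: 2·((-4)+(-9)) − 0 = -26 → (-4,-9,-26)
replace slot 2: 2·((-4)+(-26)) − (-9) = -51 → (-4,-51,-26)

-4,-51,-26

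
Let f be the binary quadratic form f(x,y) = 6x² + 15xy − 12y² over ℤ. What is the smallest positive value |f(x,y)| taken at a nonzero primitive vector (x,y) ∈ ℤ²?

river: ρ → (-12,9,9)
river: ρ → (9,9,-12)
river: ρ → (-12,15,6)
river: ρ → (6,21,-3)
river: ρ → (-3,21,6)
river: ρ → (6,15,-12)
closes: descent 0, river 6
min |a| on river = 3

3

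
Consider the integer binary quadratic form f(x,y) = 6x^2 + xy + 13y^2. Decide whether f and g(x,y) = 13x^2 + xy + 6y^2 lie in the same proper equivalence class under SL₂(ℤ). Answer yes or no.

D₁ = -311, D₂ = -311
f: reduced (well bottom): (6,1,13) with a≤c, −a<b≤a
g: flip: (13,1,6)→(6,-1,13)
g: reduced (well bottom): (6,-1,13) with a≤c, −a<b≤a
reduced forms (6, 1, 13) vs (6, -1, 13) ⇒ inequivalent

no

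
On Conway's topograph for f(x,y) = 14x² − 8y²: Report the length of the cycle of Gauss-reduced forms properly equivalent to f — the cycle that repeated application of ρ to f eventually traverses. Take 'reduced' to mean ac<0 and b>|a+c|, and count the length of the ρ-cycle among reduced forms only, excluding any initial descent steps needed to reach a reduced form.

D = 448, ⌊√D⌋ = 21
descent: ρ → (-8,16,6)  [lands on river]
river: ρ → (6,20,-2)
river: ρ → (-2,20,6)
river: ρ → (6,16,-8)
ρ-cycle length = 4 (tail of 1 descent step not counted)

4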